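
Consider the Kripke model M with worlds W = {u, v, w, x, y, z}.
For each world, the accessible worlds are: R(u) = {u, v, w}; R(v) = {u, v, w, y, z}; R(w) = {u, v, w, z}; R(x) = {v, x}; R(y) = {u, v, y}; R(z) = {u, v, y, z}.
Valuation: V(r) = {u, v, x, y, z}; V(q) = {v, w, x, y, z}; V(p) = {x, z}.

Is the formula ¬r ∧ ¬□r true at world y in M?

No

Recall that □ψ holds at a world iff ψ holds at every accessible world, and ◇ψ holds iff ψ holds at some accessible world.
At y: ¬r is false, ¬□r is false, so ¬r ∧ ¬□r is false.
  At y: □r is true, so ¬□r is false.
    At y: □r requires r at every successor {u, v, y}.
      At u: r is true.
      At v: r is true.
      At y: r is true.
    So □r is true at y.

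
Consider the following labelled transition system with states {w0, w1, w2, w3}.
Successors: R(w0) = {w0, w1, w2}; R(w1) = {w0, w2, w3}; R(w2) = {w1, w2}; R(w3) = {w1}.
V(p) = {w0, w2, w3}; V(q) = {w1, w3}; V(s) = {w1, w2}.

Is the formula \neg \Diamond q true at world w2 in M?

At w2: \Diamond q is true, so \neg \Diamond q is false.
  At w2: \Diamond q requires q at some successor in {w1, w2}.
    q holds at w1, so \Diamond q is true at w2.

No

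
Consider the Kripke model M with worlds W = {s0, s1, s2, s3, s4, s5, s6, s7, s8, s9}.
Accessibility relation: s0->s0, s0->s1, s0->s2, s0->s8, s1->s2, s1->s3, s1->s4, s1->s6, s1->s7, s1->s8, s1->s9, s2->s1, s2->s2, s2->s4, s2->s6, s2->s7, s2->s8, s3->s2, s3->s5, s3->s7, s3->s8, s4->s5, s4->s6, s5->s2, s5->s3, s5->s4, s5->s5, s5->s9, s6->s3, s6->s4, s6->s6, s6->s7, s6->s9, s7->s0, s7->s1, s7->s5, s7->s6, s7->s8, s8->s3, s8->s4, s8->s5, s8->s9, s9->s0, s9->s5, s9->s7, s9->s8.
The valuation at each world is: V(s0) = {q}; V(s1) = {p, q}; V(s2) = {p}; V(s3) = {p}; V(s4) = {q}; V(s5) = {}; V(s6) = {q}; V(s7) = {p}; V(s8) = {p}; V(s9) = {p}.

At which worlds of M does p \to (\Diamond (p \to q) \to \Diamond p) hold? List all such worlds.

Let φ = p \to (\Diamond (p \to q) \to \Diamond p). Evaluate φ at each world:
  s0 (successors {s0, s1, s2, s8}): φ is true.
  s1 (successors {s2, s3, s4, s6, s7, s8, s9}): φ is true.
  s2 (successors {s1, s2, s4, s6, s7, s8}): φ is true.
  s3 (successors {s2, s5, s7, s8}): φ is true.
  s4 (successors {s5, s6}): φ is true.
  s5 (successors {s2, s3, s4, s5, s9}): φ is true.
  s6 (successors {s3, s4, s6, s7, s9}): φ is true.
  s7 (successors {s0, s1, s5, s6, s8}): φ is true.
  s8 (successors {s3, s4, s5, s9}): φ is true.
  s9 (successors {s0, s5, s7, s8}): φ is true.
For instance, at s2:
  At s2: p is true, \Diamond (p \to q) \to \Diamond p is true, so p \to (\Diamond (p \to q) \to \Diamond p) is true.
    At s2: \Diamond (p \to q) is true, \Diamond p is true, so \Diamond (p \to q) \to \Diamond p is true.
      At s2: \Diamond (p \to q) requires p \to q at some successor in {s1, s2, s4, s6, s7, s8}.
        p \to q holds at s1, so \Diamond (p \to q) is true at s2.
      At s2: \Diamond p requires p at some successor in {s1, s2, s4, s6, s7, s8}.
        p holds at s1, so \Diamond p is true at s2.
Satisfying worlds: {s0, s1, s2, s3, s4, s5, s6, s7, s8, s9}

s0, s1, s2, s3, s4, s5, s6, s7, s8, s9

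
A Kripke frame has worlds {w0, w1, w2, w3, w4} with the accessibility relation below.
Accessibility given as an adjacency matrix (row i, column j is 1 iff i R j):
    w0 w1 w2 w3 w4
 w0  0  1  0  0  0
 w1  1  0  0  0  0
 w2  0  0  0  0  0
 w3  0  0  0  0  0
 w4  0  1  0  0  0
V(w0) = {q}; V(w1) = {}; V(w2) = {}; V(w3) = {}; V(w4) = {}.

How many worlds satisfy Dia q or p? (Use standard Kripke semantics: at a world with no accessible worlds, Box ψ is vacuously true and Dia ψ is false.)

1

Let φ = Dia q or p. Evaluate φ at each world:
  w0 (successors {w1}): φ is false.
  w1 (successors {w0}): φ is true.
  w2 (successors ∅): φ is false.
  w3 (successors ∅): φ is false.
  w4 (successors {w1}): φ is false.
For instance, at w0:
  At w0: Dia q is false, p is false, so Dia q or p is false.
    At w0: Dia q requires q at some successor in {w1}.
      At w1: q is false.
    So Dia q is false at w0.
Satisfying worlds: {w1}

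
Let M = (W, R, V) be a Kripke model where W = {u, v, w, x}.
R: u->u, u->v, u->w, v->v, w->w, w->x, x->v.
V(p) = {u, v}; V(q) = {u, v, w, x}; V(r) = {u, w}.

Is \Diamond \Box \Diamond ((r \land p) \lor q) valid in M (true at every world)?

Yes

Let φ = \Diamond \Box \Diamond ((r \land p) \lor q). Evaluate φ at each world:
  u (successors {u, v, w}): φ is true.
  v (successors {v}): φ is true.
  w (successors {w, x}): φ is true.
  x (successors {v}): φ is true.
For instance, at v:
  At v: \Diamond \Box \Diamond ((r \land p) \lor q) requires \Box \Diamond ((r \land p) \lor q) at some successor in {v}.
    \Box \Diamond ((r \land p) \lor q) holds at v, so \Diamond \Box \Diamond ((r \land p) \lor q) is true at v.
      At v: \Box \Diamond ((r \land p) \lor q) requires \Diamond ((r \land p) \lor q) at every successor {v}.
        At v: \Diamond ((r \land p) \lor q) is true.
      So \Box \Diamond ((r \land p) \lor q) is true at v.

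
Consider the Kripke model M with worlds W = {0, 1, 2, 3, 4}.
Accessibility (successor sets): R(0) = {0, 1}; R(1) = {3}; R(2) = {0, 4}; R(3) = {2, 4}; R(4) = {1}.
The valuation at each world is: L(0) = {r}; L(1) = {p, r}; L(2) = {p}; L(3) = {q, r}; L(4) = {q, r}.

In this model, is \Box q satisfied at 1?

Yes

Recall that \Box ψ holds at a world iff ψ holds at every accessible world, and \Diamond ψ holds iff ψ holds at some accessible world.
At 1: \Box q requires q at every successor {3}.
  At 3: q is true.
So \Box q is true at 1.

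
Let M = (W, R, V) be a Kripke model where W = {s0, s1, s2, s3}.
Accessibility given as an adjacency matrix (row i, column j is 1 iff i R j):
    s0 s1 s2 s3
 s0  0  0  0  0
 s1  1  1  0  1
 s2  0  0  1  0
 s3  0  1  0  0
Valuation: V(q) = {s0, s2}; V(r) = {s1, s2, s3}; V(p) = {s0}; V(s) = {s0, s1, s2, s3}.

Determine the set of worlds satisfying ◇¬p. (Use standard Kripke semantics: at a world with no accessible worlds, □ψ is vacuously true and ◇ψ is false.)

s1, s2, s3

Recall that ◇ψ holds at a world iff ψ holds at some accessible world.
Let φ = ◇¬p. Evaluate φ at each world:
  s0 (successors ∅): φ is false.
  s1 (successors {s0, s1, s3}): φ is true.
  s2 (successors {s2}): φ is true.
  s3 (successors {s1}): φ is true.
For instance, at s2:
  At s2: ◇¬p requires ¬p at some successor in {s2}.
    ¬p holds at s2, so ◇¬p is true at s2.
Satisfying worlds: {s1, s2, s3}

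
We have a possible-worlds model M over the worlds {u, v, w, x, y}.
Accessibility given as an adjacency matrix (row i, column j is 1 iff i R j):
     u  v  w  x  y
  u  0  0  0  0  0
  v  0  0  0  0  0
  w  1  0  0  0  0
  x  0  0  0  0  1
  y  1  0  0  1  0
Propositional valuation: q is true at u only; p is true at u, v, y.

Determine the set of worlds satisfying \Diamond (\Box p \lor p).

Let φ = \Diamond (\Box p \lor p). Evaluate φ at each world:
  u (successors ∅): φ is false.
  v (successors ∅): φ is false.
  w (successors {u}): φ is true.
  x (successors {y}): φ is true.
  y (successors {u, x}): φ is true.
For instance, at y:
  At y: \Diamond (\Box p \lor p) requires \Box p \lor p at some successor in {u, x}.
    \Box p \lor p holds at u, so \Diamond (\Box p \lor p) is true at y.
      At u: \Box p is true, p is true, so \Box p \lor p is true.
Satisfying worlds: {w, x, y}

w, x, y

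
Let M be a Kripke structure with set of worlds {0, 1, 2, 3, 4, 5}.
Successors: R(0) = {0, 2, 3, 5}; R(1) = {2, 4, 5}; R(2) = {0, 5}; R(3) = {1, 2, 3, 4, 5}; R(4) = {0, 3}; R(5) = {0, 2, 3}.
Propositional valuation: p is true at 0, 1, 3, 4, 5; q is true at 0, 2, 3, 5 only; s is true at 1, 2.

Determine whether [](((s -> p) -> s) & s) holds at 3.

Recall that []ψ holds at a world iff ψ holds at every accessible world, and <>ψ holds iff ψ holds at some accessible world.
At 3: [](((s -> p) -> s) & s) requires ((s -> p) -> s) & s at every successor {1, 2, 3, 4, 5}.
  ((s -> p) -> s) & s fails at 3, so [](((s -> p) -> s) & s) is false at 3.

No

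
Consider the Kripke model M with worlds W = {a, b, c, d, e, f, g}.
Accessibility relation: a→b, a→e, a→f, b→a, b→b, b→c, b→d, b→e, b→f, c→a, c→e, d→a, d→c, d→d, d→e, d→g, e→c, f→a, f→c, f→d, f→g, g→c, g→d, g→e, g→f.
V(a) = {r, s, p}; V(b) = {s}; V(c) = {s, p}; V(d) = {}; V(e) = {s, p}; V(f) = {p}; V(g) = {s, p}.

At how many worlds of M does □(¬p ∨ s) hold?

4

Let φ = □(¬p ∨ s). Evaluate φ at each world:
  a (successors {b, e, f}): φ is false.
  b (successors {a, b, c, d, e, f}): φ is false.
  c (successors {a, e}): φ is true.
  d (successors {a, c, d, e, g}): φ is true.
  e (successors {c}): φ is true.
  f (successors {a, c, d, g}): φ is true.
  g (successors {c, d, e, f}): φ is false.
For instance, at e:
  At e: □(¬p ∨ s) requires ¬p ∨ s at every successor {c}.
    At c: ¬p ∨ s is true.
  So □(¬p ∨ s) is true at e.
Satisfying worlds: {c, d, e, f}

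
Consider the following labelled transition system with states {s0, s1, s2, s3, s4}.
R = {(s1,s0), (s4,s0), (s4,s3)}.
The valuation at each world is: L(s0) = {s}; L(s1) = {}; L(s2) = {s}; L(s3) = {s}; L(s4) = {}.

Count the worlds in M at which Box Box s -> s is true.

Let φ = Box Box s -> s. Evaluate φ at each world:
  s0 (successors ∅): φ is true.
  s1 (successors {s0}): φ is false.
  s2 (successors ∅): φ is true.
  s3 (successors ∅): φ is true.
  s4 (successors {s0, s3}): φ is false.
For instance, at s4:
  At s4: Box Box s is true, s is false, so Box Box s -> s is false.
    At s4: Box Box s requires Box s at every successor {s0, s3}.
      At s0: Box s is true.
      At s3: Box s is true.
    So Box Box s is true at s4.
Satisfying worlds: {s0, s2, s3}

3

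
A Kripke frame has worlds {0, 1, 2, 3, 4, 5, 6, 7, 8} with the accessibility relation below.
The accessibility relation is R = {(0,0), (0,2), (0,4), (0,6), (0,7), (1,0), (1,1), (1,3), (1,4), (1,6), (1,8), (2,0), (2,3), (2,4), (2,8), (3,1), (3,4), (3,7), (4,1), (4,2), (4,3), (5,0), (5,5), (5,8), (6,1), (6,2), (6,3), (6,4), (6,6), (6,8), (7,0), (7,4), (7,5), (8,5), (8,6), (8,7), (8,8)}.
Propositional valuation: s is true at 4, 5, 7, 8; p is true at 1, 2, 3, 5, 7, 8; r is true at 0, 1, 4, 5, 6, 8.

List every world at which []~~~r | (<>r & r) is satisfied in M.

Let φ = []~~~r | (<>r & r). Evaluate φ at each world:
  0 (successors {0, 2, 4, 6, 7}): φ is true.
  1 (successors {0, 1, 3, 4, 6, 8}): φ is true.
  2 (successors {0, 3, 4, 8}): φ is false.
  3 (successors {1, 4, 7}): φ is false.
  4 (successors {1, 2, 3}): φ is true.
  5 (successors {0, 5, 8}): φ is true.
  6 (successors {1, 2, 3, 4, 6, 8}): φ is true.
  7 (successors {0, 4, 5}): φ is false.
  8 (successors {5, 6, 7, 8}): φ is true.
For instance, at 7:
  At 7: []~~~r is false, <>r & r is false, so []~~~r | (<>r & r) is false.
    At 7: []~~~r requires ~~~r at every successor {0, 4, 5}.
      ~~~r fails at 0, so []~~~r is false at 7.
    At 7: <>r is true, r is false, so <>r & r is false.
      At 7: <>r requires r at some successor in {0, 4, 5}.
        r holds at 0, so <>r is true at 7.
Satisfying worlds: {0, 1, 4, 5, 6, 8}

0, 1, 4, 5, 6, 8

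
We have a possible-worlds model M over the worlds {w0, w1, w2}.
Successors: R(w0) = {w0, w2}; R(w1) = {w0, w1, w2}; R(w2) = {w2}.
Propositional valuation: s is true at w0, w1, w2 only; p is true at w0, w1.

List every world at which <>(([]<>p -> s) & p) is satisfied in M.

w0, w1

Let φ = <>(([]<>p -> s) & p). Evaluate φ at each world:
  w0 (successors {w0, w2}): φ is true.
  w1 (successors {w0, w1, w2}): φ is true.
  w2 (successors {w2}): φ is false.
For instance, at w1:
  At w1: <>(([]<>p -> s) & p) requires ([]<>p -> s) & p at some successor in {w0, w1, w2}.
    ([]<>p -> s) & p holds at w0, so <>(([]<>p -> s) & p) is true at w1.
      At w0: []<>p -> s is true, p is true, so ([]<>p -> s) & p is true.
Satisfying worlds: {w0, w1}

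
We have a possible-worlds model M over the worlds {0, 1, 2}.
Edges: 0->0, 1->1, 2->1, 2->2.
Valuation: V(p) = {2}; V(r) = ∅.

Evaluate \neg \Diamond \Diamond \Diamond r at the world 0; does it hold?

At 0: \Diamond \Diamond \Diamond r is false, so \neg \Diamond \Diamond \Diamond r is true.
  At 0: \Diamond \Diamond \Diamond r requires \Diamond \Diamond r at some successor in {0}.
    At 0: \Diamond \Diamond r is false.
  So \Diamond \Diamond \Diamond r is false at 0.

Yes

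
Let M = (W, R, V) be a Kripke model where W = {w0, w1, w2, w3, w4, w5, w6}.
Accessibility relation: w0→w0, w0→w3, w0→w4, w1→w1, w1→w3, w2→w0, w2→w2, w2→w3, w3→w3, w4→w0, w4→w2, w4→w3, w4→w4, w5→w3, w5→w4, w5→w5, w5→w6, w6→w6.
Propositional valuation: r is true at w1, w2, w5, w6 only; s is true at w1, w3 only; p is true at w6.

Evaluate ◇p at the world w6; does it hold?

At w6: ◇p requires p at some successor in {w6}.
  p holds at w6, so ◇p is true at w6.

Yes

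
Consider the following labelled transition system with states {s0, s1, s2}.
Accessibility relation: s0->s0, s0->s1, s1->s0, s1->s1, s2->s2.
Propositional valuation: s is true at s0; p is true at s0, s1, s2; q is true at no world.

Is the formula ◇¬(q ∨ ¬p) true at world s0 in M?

Yes

Recall that ◇ψ holds at a world iff ψ holds at some accessible world.
At s0: ◇¬(q ∨ ¬p) requires ¬(q ∨ ¬p) at some successor in {s0, s1}.
  ¬(q ∨ ¬p) holds at s0, so ◇¬(q ∨ ¬p) is true at s0.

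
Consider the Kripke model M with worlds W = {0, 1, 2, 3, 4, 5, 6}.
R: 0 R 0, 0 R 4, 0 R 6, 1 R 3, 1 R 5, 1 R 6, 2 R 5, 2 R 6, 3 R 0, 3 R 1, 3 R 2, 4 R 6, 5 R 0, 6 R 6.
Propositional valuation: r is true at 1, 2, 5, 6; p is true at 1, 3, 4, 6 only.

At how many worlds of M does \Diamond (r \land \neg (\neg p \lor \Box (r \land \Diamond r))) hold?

1

Recall that \Box ψ holds at a world iff ψ holds at every accessible world, and \Diamond ψ holds iff ψ holds at some accessible world.
Let φ = \Diamond (r \land \neg (\neg p \lor \Box (r \land \Diamond r))). Evaluate φ at each world:
  0 (successors {0, 4, 6}): φ is false.
  1 (successors {3, 5, 6}): φ is false.
  2 (successors {5, 6}): φ is false.
  3 (successors {0, 1, 2}): φ is true.
  4 (successors {6}): φ is false.
  5 (successors {0}): φ is false.
  6 (successors {6}): φ is false.
For instance, at 6:
  At 6: \Diamond (r \land \neg (\neg p \lor \Box (r \land \Diamond r))) requires r \land \neg (\neg p \lor \Box (r \land \Diamond r)) at some successor in {6}.
    At 6: r \land \neg (\neg p \lor \Box (r \land \Diamond r)) is false.
  So \Diamond (r \land \neg (\neg p \lor \Box (r \land \Diamond r))) is false at 6.
Satisfying worlds: {3}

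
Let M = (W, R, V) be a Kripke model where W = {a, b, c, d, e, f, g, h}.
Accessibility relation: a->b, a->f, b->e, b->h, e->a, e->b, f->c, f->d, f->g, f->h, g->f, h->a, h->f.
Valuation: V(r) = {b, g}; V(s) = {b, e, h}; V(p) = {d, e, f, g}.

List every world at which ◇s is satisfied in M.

a, b, e, f

Let φ = ◇s. Evaluate φ at each world:
  a (successors {b, f}): φ is true.
  b (successors {e, h}): φ is true.
  c (successors ∅): φ is false.
  d (successors ∅): φ is false.
  e (successors {a, b}): φ is true.
  f (successors {c, d, g, h}): φ is true.
  g (successors {f}): φ is false.
  h (successors {a, f}): φ is false.
For instance, at h:
  At h: ◇s requires s at some successor in {a, f}.
    At a: s is false.
    At f: s is false.
  So ◇s is false at h.
Satisfying worlds: {a, b, e, f}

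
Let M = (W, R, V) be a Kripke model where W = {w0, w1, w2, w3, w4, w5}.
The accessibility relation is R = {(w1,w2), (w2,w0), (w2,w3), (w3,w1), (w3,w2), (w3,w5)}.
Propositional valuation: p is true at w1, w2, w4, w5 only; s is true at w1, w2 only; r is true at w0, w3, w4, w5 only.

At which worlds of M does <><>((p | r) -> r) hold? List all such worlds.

Recall that <>ψ holds at a world iff ψ holds at some accessible world.
Let φ = <><>((p | r) -> r). Evaluate φ at each world:
  w0 (successors ∅): φ is false.
  w1 (successors {w2}): φ is true.
  w2 (successors {w0, w3}): φ is true.
  w3 (successors {w1, w2, w5}): φ is true.
  w4 (successors ∅): φ is false.
  w5 (successors ∅): φ is false.
For instance, at w1:
  At w1: <><>((p | r) -> r) requires <>((p | r) -> r) at some successor in {w2}.
    <>((p | r) -> r) holds at w2, so <><>((p | r) -> r) is true at w1.
      At w2: <>((p | r) -> r) requires (p | r) -> r at some successor in {w0, w3}.
        (p | r) -> r holds at w0, so <>((p | r) -> r) is true at w2.
Satisfying worlds: {w1, w2, w3}

w1, w2, w3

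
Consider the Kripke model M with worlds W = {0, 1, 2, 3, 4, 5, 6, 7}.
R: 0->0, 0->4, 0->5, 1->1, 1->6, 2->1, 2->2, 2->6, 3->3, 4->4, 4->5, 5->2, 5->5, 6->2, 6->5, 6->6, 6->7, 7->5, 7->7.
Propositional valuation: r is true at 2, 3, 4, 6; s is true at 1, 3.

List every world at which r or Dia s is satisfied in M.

1, 2, 3, 4, 6

Let φ = r or Dia s. Evaluate φ at each world:
  0 (successors {0, 4, 5}): φ is false.
  1 (successors {1, 6}): φ is true.
  2 (successors {1, 2, 6}): φ is true.
  3 (successors {3}): φ is true.
  4 (successors {4, 5}): φ is true.
  5 (successors {2, 5}): φ is false.
  6 (successors {2, 5, 6, 7}): φ is true.
  7 (successors {5, 7}): φ is false.
For instance, at 7:
  At 7: r is false, Dia s is false, so r or Dia s is false.
    At 7: Dia s requires s at some successor in {5, 7}.
      At 5: s is false.
      At 7: s is false.
    So Dia s is false at 7.
Satisfying worlds: {1, 2, 3, 4, 6}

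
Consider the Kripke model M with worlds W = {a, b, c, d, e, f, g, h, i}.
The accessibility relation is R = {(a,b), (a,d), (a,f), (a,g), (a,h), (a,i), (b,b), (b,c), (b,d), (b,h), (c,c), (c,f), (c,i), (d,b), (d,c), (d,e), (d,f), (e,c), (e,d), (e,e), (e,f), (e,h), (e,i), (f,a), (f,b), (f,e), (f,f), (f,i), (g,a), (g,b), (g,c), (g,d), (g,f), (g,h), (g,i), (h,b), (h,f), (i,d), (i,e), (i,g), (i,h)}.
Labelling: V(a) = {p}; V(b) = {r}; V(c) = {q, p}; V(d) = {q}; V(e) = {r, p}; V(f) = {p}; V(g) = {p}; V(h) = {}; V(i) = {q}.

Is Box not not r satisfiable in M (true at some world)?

Recall that Box ψ holds at a world iff ψ holds at every accessible world, and Dia ψ holds iff ψ holds at some accessible world.
Let φ = Box not not r. Evaluate φ at each world:
  a (successors {b, d, f, g, h, i}): φ is false.
  b (successors {b, c, d, h}): φ is false.
  c (successors {c, f, i}): φ is false.
  d (successors {b, c, e, f}): φ is false.
  e (successors {c, d, e, f, h, i}): φ is false.
  f (successors {a, b, e, f, i}): φ is false.
  g (successors {a, b, c, d, f, h, i}): φ is false.
  h (successors {b, f}): φ is false.
  i (successors {d, e, g, h}): φ is false.
For instance, at g:
  At g: Box not not r requires not not r at every successor {a, b, c, d, f, h, i}.
    not not r fails at a, so Box not not r is false at g.

No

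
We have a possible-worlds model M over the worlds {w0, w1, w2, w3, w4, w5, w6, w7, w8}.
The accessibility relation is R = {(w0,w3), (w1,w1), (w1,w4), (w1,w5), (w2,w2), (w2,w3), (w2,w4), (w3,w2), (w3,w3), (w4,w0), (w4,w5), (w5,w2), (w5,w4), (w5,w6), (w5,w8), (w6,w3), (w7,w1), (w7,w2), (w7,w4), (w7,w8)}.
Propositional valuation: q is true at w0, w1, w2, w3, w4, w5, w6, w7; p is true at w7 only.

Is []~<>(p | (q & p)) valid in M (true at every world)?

Recall that []ψ holds at a world iff ψ holds at every accessible world, and <>ψ holds iff ψ holds at some accessible world.
Let φ = []~<>(p | (q & p)). Evaluate φ at each world:
  w0 (successors {w3}): φ is true.
  w1 (successors {w1, w4, w5}): φ is true.
  w2 (successors {w2, w3, w4}): φ is true.
  w3 (successors {w2, w3}): φ is true.
  w4 (successors {w0, w5}): φ is true.
  w5 (successors {w2, w4, w6, w8}): φ is true.
  w6 (successors {w3}): φ is true.
  w7 (successors {w1, w2, w4, w8}): φ is true.
  w8 (successors ∅): φ is true.
For instance, at w2:
  At w2: []~<>(p | (q & p)) requires ~<>(p | (q & p)) at every successor {w2, w3, w4}.
      At w2: <>(p | (q & p)) is false, so ~<>(p | (q & p)) is true.
      At w3: <>(p | (q & p)) is false, so ~<>(p | (q & p)) is true.
      At w4: <>(p | (q & p)) is false, so ~<>(p | (q & p)) is true.
  So []~<>(p | (q & p)) is true at w2.

Yes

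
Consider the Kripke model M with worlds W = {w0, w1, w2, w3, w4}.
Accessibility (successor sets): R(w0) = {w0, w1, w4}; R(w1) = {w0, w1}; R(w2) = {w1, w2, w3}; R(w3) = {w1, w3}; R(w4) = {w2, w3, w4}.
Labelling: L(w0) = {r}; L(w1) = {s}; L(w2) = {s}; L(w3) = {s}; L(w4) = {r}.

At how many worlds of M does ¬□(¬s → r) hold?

Recall that □ψ holds at a world iff ψ holds at every accessible world, and ◇ψ holds iff ψ holds at some accessible world.
Let φ = ¬□(¬s → r). Evaluate φ at each world:
  w0 (successors {w0, w1, w4}): φ is false.
  w1 (successors {w0, w1}): φ is false.
  w2 (successors {w1, w2, w3}): φ is false.
  w3 (successors {w1, w3}): φ is false.
  w4 (successors {w2, w3, w4}): φ is false.
For instance, at w0:
  At w0: □(¬s → r) is true, so ¬□(¬s → r) is false.
    At w0: □(¬s → r) requires ¬s → r at every successor {w0, w1, w4}.
      At w0: ¬s → r is true.
      At w1: ¬s → r is true.
      At w4: ¬s → r is true.
    So □(¬s → r) is true at w0.
Satisfying worlds: none.

0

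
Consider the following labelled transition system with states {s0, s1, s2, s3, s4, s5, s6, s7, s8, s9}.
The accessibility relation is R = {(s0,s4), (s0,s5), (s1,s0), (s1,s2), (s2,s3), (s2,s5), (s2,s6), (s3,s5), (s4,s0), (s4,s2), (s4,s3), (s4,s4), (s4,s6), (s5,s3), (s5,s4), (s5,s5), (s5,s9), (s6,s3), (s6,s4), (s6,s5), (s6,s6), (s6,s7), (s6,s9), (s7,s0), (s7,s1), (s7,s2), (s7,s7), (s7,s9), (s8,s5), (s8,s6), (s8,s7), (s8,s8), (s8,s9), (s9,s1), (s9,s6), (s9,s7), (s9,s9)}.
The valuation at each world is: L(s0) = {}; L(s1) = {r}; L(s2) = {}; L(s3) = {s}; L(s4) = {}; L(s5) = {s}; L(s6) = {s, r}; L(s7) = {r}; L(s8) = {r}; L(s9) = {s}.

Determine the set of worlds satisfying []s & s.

Let φ = []s & s. Evaluate φ at each world:
  s0 (successors {s4, s5}): φ is false.
  s1 (successors {s0, s2}): φ is false.
  s2 (successors {s3, s5, s6}): φ is false.
  s3 (successors {s5}): φ is true.
  s4 (successors {s0, s2, s3, s4, s6}): φ is false.
  s5 (successors {s3, s4, s5, s9}): φ is false.
  s6 (successors {s3, s4, s5, s6, s7, s9}): φ is false.
  s7 (successors {s0, s1, s2, s7, s9}): φ is false.
  s8 (successors {s5, s6, s7, s8, s9}): φ is false.
  s9 (successors {s1, s6, s7, s9}): φ is false.
For instance, at s6:
  At s6: []s is false, s is true, so []s & s is false.
    At s6: []s requires s at every successor {s3, s4, s5, s6, s7, s9}.
      s fails at s4, so []s is false at s6.
Satisfying worlds: {s3}

s3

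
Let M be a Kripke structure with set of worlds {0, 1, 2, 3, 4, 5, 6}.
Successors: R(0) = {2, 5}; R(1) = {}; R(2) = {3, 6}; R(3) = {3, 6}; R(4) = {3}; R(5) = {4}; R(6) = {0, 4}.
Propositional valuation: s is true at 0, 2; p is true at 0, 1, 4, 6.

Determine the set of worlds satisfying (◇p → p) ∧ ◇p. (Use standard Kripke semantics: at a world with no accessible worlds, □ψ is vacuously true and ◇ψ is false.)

6

Let φ = (◇p → p) ∧ ◇p. Evaluate φ at each world:
  0 (successors {2, 5}): φ is false.
  1 (successors ∅): φ is false.
  2 (successors {3, 6}): φ is false.
  3 (successors {3, 6}): φ is false.
  4 (successors {3}): φ is false.
  5 (successors {4}): φ is false.
  6 (successors {0, 4}): φ is true.
For instance, at 6:
  At 6: ◇p → p is true, ◇p is true, so (◇p → p) ∧ ◇p is true.
    At 6: ◇p is true, p is true, so ◇p → p is true.
      At 6: ◇p requires p at some successor in {0, 4}.
        p holds at 0, so ◇p is true at 6.
    At 6: ◇p requires p at some successor in {0, 4}.
      p holds at 0, so ◇p is true at 6.
Satisfying worlds: {6}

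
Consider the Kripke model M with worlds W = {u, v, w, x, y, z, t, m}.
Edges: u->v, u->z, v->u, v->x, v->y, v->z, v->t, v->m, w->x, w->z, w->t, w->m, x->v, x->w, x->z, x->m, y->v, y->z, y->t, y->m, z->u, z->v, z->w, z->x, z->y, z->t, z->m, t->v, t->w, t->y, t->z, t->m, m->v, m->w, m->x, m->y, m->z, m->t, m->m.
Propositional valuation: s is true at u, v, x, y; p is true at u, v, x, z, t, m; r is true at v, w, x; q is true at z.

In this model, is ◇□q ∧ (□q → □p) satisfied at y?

At y: ◇□q is false, □q → □p is true, so ◇□q ∧ (□q → □p) is false.
  At y: ◇□q requires □q at some successor in {v, z, t, m}.
    At v: □q is false.
    At z: □q is false.
    At t: □q is false.
    At m: □q is false.
  So ◇□q is false at y.
  At y: □q is false, □p is true, so □q → □p is true.
    At y: □q requires q at every successor {v, z, t, m}.
      q fails at v, so □q is false at y.
    At y: □p requires p at every successor {v, z, t, m}.
      At v: p is true.
      At z: p is true.
      At t: p is true.
      At m: p is true.
    So □p is true at y.

No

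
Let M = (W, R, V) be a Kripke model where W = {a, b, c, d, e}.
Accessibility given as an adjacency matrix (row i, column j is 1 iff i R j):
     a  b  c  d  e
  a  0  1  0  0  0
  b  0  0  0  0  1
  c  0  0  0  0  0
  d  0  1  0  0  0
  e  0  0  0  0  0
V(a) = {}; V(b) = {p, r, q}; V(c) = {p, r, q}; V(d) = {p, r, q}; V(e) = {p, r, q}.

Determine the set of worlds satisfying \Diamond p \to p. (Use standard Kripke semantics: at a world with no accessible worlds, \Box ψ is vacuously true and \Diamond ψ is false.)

b, c, d, e

Recall that \Diamond ψ holds at a world iff ψ holds at some accessible world.
Let φ = \Diamond p \to p. Evaluate φ at each world:
  a (successors {b}): φ is false.
  b (successors {e}): φ is true.
  c (successors ∅): φ is true.
  d (successors {b}): φ is true.
  e (successors ∅): φ is true.
For instance, at a:
  At a: \Diamond p is true, p is false, so \Diamond p \to p is false.
    At a: \Diamond p requires p at some successor in {b}.
      p holds at b, so \Diamond p is true at a.
Satisfying worlds: {b, c, d, e}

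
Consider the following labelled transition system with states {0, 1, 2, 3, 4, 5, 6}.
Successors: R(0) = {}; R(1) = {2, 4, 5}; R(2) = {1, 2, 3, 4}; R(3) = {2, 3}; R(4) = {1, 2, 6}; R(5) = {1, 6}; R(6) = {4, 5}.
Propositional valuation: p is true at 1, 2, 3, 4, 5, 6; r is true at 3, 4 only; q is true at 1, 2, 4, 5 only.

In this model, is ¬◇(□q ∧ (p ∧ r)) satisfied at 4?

Yes

Recall that □ψ holds at a world iff ψ holds at every accessible world, and ◇ψ holds iff ψ holds at some accessible world.
At 4: ◇(□q ∧ (p ∧ r)) is false, so ¬◇(□q ∧ (p ∧ r)) is true.
  At 4: ◇(□q ∧ (p ∧ r)) requires □q ∧ (p ∧ r) at some successor in {1, 2, 6}.
    At 1: □q ∧ (p ∧ r) is false.
    At 2: □q ∧ (p ∧ r) is false.
    At 6: □q ∧ (p ∧ r) is false.
  So ◇(□q ∧ (p ∧ r)) is false at 4.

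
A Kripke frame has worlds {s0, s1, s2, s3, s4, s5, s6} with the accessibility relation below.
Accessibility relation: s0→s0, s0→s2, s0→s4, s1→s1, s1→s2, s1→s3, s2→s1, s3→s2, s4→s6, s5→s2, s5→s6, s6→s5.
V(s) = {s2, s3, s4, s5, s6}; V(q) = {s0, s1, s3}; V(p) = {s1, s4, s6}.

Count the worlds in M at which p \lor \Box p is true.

Recall that \Box ψ holds at a world iff ψ holds at every accessible world, and \Diamond ψ holds iff ψ holds at some accessible world.
Let φ = p \lor \Box p. Evaluate φ at each world:
  s0 (successors {s0, s2, s4}): φ is false.
  s1 (successors {s1, s2, s3}): φ is true.
  s2 (successors {s1}): φ is true.
  s3 (successors {s2}): φ is false.
  s4 (successors {s6}): φ is true.
  s5 (successors {s2, s6}): φ is false.
  s6 (successors {s5}): φ is true.
For instance, at s2:
  At s2: p is false, \Box p is true, so p \lor \Box p is true.
    At s2: \Box p requires p at every successor {s1}.
      At s1: p is true.
    So \Box p is true at s2.
Satisfying worlds: {s1, s2, s4, s6}

4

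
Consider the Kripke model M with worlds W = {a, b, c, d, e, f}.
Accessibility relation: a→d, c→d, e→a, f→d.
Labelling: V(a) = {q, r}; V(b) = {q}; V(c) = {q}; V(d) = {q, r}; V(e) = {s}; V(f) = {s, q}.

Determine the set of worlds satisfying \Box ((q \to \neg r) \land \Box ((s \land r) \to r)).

Let φ = \Box ((q \to \neg r) \land \Box ((s \land r) \to r)). Evaluate φ at each world:
  a (successors {d}): φ is false.
  b (successors ∅): φ is true.
  c (successors {d}): φ is false.
  d (successors ∅): φ is true.
  e (successors {a}): φ is false.
  f (successors {d}): φ is false.
For instance, at f:
  At f: \Box ((q \to \neg r) \land \Box ((s \land r) \to r)) requires (q \to \neg r) \land \Box ((s \land r) \to r) at every successor {d}.
    (q \to \neg r) \land \Box ((s \land r) \to r) fails at d, so \Box ((q \to \neg r) \land \Box ((s \land r) \to r)) is false at f.
      At d: q \to \neg r is false, \Box ((s \land r) \to r) is true, so (q \to \neg r) \land \Box ((s \land r) \to r) is false.
Satisfying worlds: {b, d}

b, d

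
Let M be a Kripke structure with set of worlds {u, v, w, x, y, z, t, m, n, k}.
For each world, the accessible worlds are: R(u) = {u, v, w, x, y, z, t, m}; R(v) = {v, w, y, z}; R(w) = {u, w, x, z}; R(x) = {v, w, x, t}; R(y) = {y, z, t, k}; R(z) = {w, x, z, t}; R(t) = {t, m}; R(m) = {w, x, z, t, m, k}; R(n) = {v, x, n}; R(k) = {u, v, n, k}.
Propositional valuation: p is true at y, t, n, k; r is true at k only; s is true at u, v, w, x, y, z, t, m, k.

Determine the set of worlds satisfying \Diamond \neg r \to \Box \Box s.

Let φ = \Diamond \neg r \to \Box \Box s. Evaluate φ at each world:
  u (successors {u, v, w, x, y, z, t, m}): φ is true.
  v (successors {v, w, y, z}): φ is true.
  w (successors {u, w, x, z}): φ is true.
  x (successors {v, w, x, t}): φ is true.
  y (successors {y, z, t, k}): φ is false.
  z (successors {w, x, z, t}): φ is true.
  t (successors {t, m}): φ is true.
  m (successors {w, x, z, t, m, k}): φ is false.
  n (successors {v, x, n}): φ is false.
  k (successors {u, v, n, k}): φ is false.
For instance, at t:
  At t: \Diamond \neg r is true, \Box \Box s is true, so \Diamond \neg r \to \Box \Box s is true.
    At t: \Diamond \neg r requires \neg r at some successor in {t, m}.
      \neg r holds at t, so \Diamond \neg r is true at t.
    At t: \Box \Box s requires \Box s at every successor {t, m}.
      At t: \Box s is true.
      At m: \Box s is true.
    So \Box \Box s is true at t.
Satisfying worlds: {u, v, w, x, z, t}

u, v, w, x, z, t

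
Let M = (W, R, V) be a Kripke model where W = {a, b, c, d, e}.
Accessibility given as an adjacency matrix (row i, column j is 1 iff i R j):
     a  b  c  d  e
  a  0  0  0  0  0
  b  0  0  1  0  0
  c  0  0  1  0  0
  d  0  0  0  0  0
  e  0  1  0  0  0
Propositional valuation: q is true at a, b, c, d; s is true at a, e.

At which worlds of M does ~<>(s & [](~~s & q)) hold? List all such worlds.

Recall that []ψ holds at a world iff ψ holds at every accessible world, and <>ψ holds iff ψ holds at some accessible world.
Let φ = ~<>(s & [](~~s & q)). Evaluate φ at each world:
  a (successors ∅): φ is true.
  b (successors {c}): φ is true.
  c (successors {c}): φ is true.
  d (successors ∅): φ is true.
  e (successors {b}): φ is true.
For instance, at c:
  At c: <>(s & [](~~s & q)) is false, so ~<>(s & [](~~s & q)) is true.
    At c: <>(s & [](~~s & q)) requires s & [](~~s & q) at some successor in {c}.
      At c: s & [](~~s & q) is false.
    So <>(s & [](~~s & q)) is false at c.
Satisfying worlds: {a, b, c, d, e}

a, b, c, d, e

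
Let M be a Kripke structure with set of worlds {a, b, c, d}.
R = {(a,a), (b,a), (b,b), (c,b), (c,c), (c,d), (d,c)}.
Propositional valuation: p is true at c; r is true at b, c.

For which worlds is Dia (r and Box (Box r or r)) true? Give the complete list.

Recall that Box ψ holds at a world iff ψ holds at every accessible world, and Dia ψ holds iff ψ holds at some accessible world.
Let φ = Dia (r and Box (Box r or r)). Evaluate φ at each world:
  a (successors {a}): φ is false.
  b (successors {a, b}): φ is false.
  c (successors {b, c, d}): φ is true.
  d (successors {c}): φ is true.
For instance, at d:
  At d: Dia (r and Box (Box r or r)) requires r and Box (Box r or r) at some successor in {c}.
    r and Box (Box r or r) holds at c, so Dia (r and Box (Box r or r)) is true at d.
      At c: r is true, Box (Box r or r) is true, so r and Box (Box r or r) is true.
Satisfying worlds: {c, d}

c, d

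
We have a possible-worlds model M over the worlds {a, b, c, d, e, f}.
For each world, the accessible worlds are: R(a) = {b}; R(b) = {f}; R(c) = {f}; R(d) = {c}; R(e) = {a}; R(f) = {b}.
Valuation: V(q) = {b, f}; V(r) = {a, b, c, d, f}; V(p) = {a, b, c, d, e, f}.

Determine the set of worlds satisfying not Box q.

Let φ = not Box q. Evaluate φ at each world:
  a (successors {b}): φ is false.
  b (successors {f}): φ is false.
  c (successors {f}): φ is false.
  d (successors {c}): φ is true.
  e (successors {a}): φ is true.
  f (successors {b}): φ is false.
For instance, at b:
  At b: Box q is true, so not Box q is false.
    At b: Box q requires q at every successor {f}.
      At f: q is true.
    So Box q is true at b.
Satisfying worlds: {d, e}

d, e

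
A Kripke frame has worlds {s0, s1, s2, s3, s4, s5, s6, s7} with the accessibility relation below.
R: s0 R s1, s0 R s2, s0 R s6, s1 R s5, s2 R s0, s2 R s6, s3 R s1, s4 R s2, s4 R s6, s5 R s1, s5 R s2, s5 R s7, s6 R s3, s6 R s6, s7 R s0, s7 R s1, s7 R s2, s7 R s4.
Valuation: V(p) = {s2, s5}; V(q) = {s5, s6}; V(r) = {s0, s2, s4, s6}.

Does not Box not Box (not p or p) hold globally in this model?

Yes

Recall that Box ψ holds at a world iff ψ holds at every accessible world, and Dia ψ holds iff ψ holds at some accessible world.
Let φ = not Box not Box (not p or p). Evaluate φ at each world:
  s0 (successors {s1, s2, s6}): φ is true.
  s1 (successors {s5}): φ is true.
  s2 (successors {s0, s6}): φ is true.
  s3 (successors {s1}): φ is true.
  s4 (successors {s2, s6}): φ is true.
  s5 (successors {s1, s2, s7}): φ is true.
  s6 (successors {s3, s6}): φ is true.
  s7 (successors {s0, s1, s2, s4}): φ is true.
For instance, at s6:
  At s6: Box not Box (not p or p) is false, so not Box not Box (not p or p) is true.
    At s6: Box not Box (not p or p) requires not Box (not p or p) at every successor {s3, s6}.
      not Box (not p or p) fails at s3, so Box not Box (not p or p) is false at s6.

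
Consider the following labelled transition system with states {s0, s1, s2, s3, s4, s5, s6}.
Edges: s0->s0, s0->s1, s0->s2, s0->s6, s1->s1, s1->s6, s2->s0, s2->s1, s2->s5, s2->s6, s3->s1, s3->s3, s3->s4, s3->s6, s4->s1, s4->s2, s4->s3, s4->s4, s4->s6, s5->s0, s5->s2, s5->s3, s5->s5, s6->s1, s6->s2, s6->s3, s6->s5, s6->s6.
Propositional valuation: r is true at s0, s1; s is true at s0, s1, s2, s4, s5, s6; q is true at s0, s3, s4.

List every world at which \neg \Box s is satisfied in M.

Let φ = \neg \Box s. Evaluate φ at each world:
  s0 (successors {s0, s1, s2, s6}): φ is false.
  s1 (successors {s1, s6}): φ is false.
  s2 (successors {s0, s1, s5, s6}): φ is false.
  s3 (successors {s1, s3, s4, s6}): φ is true.
  s4 (successors {s1, s2, s3, s4, s6}): φ is true.
  s5 (successors {s0, s2, s3, s5}): φ is true.
  s6 (successors {s1, s2, s3, s5, s6}): φ is true.
For instance, at s4:
  At s4: \Box s is false, so \neg \Box s is true.
    At s4: \Box s requires s at every successor {s1, s2, s3, s4, s6}.
      s fails at s3, so \Box s is false at s4.
Satisfying worlds: {s3, s4, s5, s6}

s3, s4, s5, s6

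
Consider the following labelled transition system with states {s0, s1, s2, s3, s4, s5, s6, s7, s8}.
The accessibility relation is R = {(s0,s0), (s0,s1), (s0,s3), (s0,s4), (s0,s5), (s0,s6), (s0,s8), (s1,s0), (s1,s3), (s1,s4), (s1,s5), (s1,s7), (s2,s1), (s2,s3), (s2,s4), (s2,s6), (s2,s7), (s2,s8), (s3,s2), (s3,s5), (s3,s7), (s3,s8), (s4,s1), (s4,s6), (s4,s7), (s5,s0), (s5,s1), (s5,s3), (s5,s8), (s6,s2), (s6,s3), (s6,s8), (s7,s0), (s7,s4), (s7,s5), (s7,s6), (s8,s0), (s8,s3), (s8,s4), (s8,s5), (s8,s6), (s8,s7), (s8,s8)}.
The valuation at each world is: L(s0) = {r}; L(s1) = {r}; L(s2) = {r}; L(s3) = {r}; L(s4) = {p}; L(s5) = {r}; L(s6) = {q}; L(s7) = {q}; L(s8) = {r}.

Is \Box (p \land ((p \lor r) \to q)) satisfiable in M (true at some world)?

No

Recall that \Box ψ holds at a world iff ψ holds at every accessible world, and \Diamond ψ holds iff ψ holds at some accessible world.
Let φ = \Box (p \land ((p \lor r) \to q)). Evaluate φ at each world:
  s0 (successors {s0, s1, s3, s4, s5, s6, s8}): φ is false.
  s1 (successors {s0, s3, s4, s5, s7}): φ is false.
  s2 (successors {s1, s3, s4, s6, s7, s8}): φ is false.
  s3 (successors {s2, s5, s7, s8}): φ is false.
  s4 (successors {s1, s6, s7}): φ is false.
  s5 (successors {s0, s1, s3, s8}): φ is false.
  s6 (successors {s2, s3, s8}): φ is false.
  s7 (successors {s0, s4, s5, s6}): φ is false.
  s8 (successors {s0, s3, s4, s5, s6, s7, s8}): φ is false.
For instance, at s2:
  At s2: \Box (p \land ((p \lor r) \to q)) requires p \land ((p \lor r) \to q) at every successor {s1, s3, s4, s6, s7, s8}.
    p \land ((p \lor r) \to q) fails at s1, so \Box (p \land ((p \lor r) \to q)) is false at s2.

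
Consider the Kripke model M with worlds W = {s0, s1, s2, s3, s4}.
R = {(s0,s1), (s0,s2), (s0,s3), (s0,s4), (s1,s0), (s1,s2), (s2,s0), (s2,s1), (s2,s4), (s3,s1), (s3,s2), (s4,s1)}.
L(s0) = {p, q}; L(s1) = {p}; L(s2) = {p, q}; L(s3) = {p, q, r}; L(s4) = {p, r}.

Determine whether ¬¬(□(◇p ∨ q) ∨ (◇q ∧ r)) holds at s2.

At s2: ¬(□(◇p ∨ q) ∨ (◇q ∧ r)) is false, so ¬¬(□(◇p ∨ q) ∨ (◇q ∧ r)) is true.
  At s2: □(◇p ∨ q) ∨ (◇q ∧ r) is true, so ¬(□(◇p ∨ q) ∨ (◇q ∧ r)) is false.
    At s2: □(◇p ∨ q) is true, ◇q ∧ r is false, so □(◇p ∨ q) ∨ (◇q ∧ r) is true.
      At s2: □(◇p ∨ q) requires ◇p ∨ q at every successor {s0, s1, s4}.
        At s0: ◇p ∨ q is true.
        At s1: ◇p ∨ q is true.
        At s4: ◇p ∨ q is true.
      So □(◇p ∨ q) is true at s2.
      At s2: ◇q is true, r is false, so ◇q ∧ r is false.

Yes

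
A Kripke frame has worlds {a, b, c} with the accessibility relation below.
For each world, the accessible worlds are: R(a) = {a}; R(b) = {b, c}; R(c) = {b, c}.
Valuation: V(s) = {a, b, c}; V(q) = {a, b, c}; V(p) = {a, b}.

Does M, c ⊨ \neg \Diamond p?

Recall that \Diamond ψ holds at a world iff ψ holds at some accessible world.
At c: \Diamond p is true, so \neg \Diamond p is false.
  At c: \Diamond p requires p at some successor in {b, c}.
    p holds at b, so \Diamond p is true at c.

No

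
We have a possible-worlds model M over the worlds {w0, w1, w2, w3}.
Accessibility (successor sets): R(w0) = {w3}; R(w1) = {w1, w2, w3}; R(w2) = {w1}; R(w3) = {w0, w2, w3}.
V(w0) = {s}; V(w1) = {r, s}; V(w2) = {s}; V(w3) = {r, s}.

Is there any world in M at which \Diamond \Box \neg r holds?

Let φ = \Diamond \Box \neg r. Evaluate φ at each world:
  w0 (successors {w3}): φ is false.
  w1 (successors {w1, w2, w3}): φ is false.
  w2 (successors {w1}): φ is false.
  w3 (successors {w0, w2, w3}): φ is false.
For instance, at w2:
  At w2: \Diamond \Box \neg r requires \Box \neg r at some successor in {w1}.
    At w1: \Box \neg r is false.
  So \Diamond \Box \neg r is false at w2.

No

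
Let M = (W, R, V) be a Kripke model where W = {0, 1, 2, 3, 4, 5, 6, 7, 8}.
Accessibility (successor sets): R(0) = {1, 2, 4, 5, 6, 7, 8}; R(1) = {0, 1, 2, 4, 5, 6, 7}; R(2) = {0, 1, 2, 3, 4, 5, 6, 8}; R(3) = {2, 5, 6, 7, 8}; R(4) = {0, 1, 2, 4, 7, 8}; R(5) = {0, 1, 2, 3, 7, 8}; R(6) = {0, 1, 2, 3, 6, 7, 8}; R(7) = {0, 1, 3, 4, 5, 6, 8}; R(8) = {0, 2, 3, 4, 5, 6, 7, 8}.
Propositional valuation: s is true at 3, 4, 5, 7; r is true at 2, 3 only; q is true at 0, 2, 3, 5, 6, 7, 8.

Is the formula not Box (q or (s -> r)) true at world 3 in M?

At 3: Box (q or (s -> r)) is true, so not Box (q or (s -> r)) is false.
  At 3: Box (q or (s -> r)) requires q or (s -> r) at every successor {2, 5, 6, 7, 8}.
    At 2: q or (s -> r) is true.
    At 5: q or (s -> r) is true.
    At 6: q or (s -> r) is true.
    At 7: q or (s -> r) is true.
    At 8: q or (s -> r) is true.
  So Box (q or (s -> r)) is true at 3.

No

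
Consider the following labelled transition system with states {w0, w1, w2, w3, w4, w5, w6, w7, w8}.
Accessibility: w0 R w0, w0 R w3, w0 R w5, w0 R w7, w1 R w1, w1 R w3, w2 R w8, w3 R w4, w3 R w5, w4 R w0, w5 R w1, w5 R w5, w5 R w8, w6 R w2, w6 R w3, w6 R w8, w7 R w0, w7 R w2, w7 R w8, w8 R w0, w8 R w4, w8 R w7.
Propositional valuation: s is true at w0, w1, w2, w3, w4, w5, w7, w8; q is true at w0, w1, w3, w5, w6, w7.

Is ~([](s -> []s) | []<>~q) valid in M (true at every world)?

Let φ = ~([](s -> []s) | []<>~q). Evaluate φ at each world:
  w0 (successors {w0, w3, w5, w7}): φ is false.
  w1 (successors {w1, w3}): φ is false.
  w2 (successors {w8}): φ is false.
  w3 (successors {w4, w5}): φ is false.
  w4 (successors {w0}): φ is false.
  w5 (successors {w1, w5, w8}): φ is false.
  w6 (successors {w2, w3, w8}): φ is false.
  w7 (successors {w0, w2, w8}): φ is false.
  w8 (successors {w0, w4, w7}): φ is false.
Detail at w0 (counterexample):
  At w0: [](s -> []s) | []<>~q is true, so ~([](s -> []s) | []<>~q) is false.
    At w0: [](s -> []s) is true, []<>~q is false, so [](s -> []s) | []<>~q is true.
      At w0: [](s -> []s) requires s -> []s at every successor {w0, w3, w5, w7}.
        At w0: s -> []s is true.
        At w3: s -> []s is true.
        At w5: s -> []s is true.
        At w7: s -> []s is true.
      So [](s -> []s) is true at w0.
      At w0: []<>~q requires <>~q at every successor {w0, w3, w5, w7}.
        <>~q fails at w0, so []<>~q is false at w0.

No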